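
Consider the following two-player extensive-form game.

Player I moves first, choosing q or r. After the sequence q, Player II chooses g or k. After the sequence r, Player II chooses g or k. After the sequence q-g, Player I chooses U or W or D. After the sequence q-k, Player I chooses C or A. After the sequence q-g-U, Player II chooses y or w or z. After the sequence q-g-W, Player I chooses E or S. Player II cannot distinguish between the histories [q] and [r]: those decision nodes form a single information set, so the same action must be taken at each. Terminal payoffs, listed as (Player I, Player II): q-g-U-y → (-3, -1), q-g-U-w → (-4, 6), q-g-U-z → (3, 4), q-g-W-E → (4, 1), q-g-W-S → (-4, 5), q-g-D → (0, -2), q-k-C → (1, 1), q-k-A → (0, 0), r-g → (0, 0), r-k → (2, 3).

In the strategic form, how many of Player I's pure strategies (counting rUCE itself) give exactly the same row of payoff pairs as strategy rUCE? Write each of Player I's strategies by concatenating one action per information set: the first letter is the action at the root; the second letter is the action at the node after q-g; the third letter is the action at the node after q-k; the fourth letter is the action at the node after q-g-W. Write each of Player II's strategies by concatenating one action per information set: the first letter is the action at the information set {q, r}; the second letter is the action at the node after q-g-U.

12

Row for rUCE (columns gy, gw, gz, ky, kw, kz): (0,0) (0,0) (0,0) (2,3) (2,3) (2,3).
Under rUCE, Player I's choice at the node after q-g and at the node after q-k and at the node after q-g-W can never be reached regardless of what Player II does, so varying those choices leaves every outcome unchanged.
Holding the reachable choices fixed and varying the unreachable ones freely already gives 3 × 2 × 2 = 12 equivalent strategies.
No other strategy reproduces this row, so those 12 are the full class: rUCE, rUCS, rUAE, rUAS, rWCE, rWCS, rWAE, rWAS, rDCE, rDCS, rDAE, rDAS.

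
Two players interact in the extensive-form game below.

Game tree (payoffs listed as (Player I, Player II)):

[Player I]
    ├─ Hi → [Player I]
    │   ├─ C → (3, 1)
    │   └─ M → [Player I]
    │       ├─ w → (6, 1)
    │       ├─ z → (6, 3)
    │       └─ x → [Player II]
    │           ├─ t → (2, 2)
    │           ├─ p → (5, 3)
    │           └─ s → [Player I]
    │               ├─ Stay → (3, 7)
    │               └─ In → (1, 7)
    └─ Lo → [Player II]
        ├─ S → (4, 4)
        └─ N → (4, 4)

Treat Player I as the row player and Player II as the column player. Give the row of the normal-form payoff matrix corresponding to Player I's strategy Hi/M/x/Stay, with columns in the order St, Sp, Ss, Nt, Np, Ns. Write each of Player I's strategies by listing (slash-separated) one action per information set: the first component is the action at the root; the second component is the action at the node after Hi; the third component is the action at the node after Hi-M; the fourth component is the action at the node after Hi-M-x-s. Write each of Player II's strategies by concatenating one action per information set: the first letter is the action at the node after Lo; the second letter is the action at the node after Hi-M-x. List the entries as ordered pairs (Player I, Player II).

vs St: Player I plays Hi → Player I plays M at [Hi] → Player I plays x at [Hi-M] → Player II plays t at [Hi-M-x] → (2, 2)
vs Sp: Player I plays Hi → Player I plays M at [Hi] → Player I plays x at [Hi-M] → Player II plays p at [Hi-M-x] → (5, 3)
vs Ss: Player I plays Hi → Player I plays M at [Hi] → Player I plays x at [Hi-M] → Player II plays s at [Hi-M-x] → Player I plays Stay at [Hi-M-x-s] → (3, 7)
vs Nt: Player I plays Hi → Player I plays M at [Hi] → Player I plays x at [Hi-M] → Player II plays t at [Hi-M-x] → (2, 2)
vs Np: Player I plays Hi → Player I plays M at [Hi] → Player I plays x at [Hi-M] → Player II plays p at [Hi-M-x] → (5, 3)
vs Ns: Player I plays Hi → Player I plays M at [Hi] → Player I plays x at [Hi-M] → Player II plays s at [Hi-M-x] → Player I plays Stay at [Hi-M-x-s] → (3, 7)

(2,2) (5,3) (3,7) (2,2) (5,3) (3,7)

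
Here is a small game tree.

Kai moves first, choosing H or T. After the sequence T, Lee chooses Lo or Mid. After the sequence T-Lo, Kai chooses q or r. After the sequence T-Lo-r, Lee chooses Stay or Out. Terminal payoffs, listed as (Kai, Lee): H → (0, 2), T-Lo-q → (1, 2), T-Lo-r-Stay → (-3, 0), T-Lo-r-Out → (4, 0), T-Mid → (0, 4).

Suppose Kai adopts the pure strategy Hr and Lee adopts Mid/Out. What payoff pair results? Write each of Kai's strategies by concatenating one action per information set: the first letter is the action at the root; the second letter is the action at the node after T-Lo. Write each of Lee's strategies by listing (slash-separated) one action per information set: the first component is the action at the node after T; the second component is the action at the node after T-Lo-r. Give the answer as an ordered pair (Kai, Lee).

Trace the play path from the root:
  Kai plays H
→ terminal payoff (0, 2).
(Kai's choice at the node after T-Lo is never reached on this path, so it doesn't affect the outcome.)

(0, 2)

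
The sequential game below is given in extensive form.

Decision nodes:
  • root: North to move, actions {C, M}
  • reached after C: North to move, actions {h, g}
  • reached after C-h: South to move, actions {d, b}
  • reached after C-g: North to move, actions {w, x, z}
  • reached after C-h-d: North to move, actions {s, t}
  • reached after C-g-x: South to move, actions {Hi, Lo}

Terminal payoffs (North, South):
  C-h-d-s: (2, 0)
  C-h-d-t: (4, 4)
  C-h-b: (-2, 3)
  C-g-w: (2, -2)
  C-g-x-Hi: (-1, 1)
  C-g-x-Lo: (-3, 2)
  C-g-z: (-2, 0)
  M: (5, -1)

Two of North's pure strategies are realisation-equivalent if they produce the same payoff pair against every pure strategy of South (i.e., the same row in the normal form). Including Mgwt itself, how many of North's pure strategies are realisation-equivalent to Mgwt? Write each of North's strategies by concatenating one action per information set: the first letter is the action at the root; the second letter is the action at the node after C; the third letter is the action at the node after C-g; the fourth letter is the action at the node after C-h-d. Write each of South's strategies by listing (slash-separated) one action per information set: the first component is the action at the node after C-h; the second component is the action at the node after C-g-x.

Row for Mgwt (columns d/Hi, d/Lo, b/Hi, b/Lo): (5,-1) (5,-1) (5,-1) (5,-1).
Under Mgwt, North's choice at the node after C and at the node after C-g and at the node after C-h-d can never be reached regardless of what South does, so varying those choices leaves every outcome unchanged.
Holding the reachable choices fixed and varying the unreachable ones freely already gives 2 × 3 × 2 = 12 equivalent strategies.
No other strategy reproduces this row, so those 12 are the full class: Mhws, Mhwt, Mhxs, Mhxt, Mhzs, Mhzt, Mgws, Mgwt, Mgxs, Mgxt, Mgzs, Mgzt.

12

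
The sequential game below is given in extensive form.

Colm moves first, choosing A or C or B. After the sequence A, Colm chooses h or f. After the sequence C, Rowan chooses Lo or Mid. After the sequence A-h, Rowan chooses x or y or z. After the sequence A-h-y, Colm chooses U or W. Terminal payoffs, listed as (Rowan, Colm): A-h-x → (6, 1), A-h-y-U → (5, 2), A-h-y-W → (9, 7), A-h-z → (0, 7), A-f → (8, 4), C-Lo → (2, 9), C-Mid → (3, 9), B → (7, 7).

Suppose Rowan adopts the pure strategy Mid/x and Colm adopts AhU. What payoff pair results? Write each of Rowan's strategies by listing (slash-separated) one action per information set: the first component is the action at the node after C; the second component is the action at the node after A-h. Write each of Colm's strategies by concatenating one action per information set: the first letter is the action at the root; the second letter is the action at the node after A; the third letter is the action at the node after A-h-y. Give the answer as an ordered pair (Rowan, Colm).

Trace the play path from the root:
  Colm plays A
  Colm plays h at [A]
  Rowan plays x at [A-h]
→ terminal payoff (6, 1).
(Rowan's choice at the node after C is never reached on this path, so it doesn't affect the outcome.)

(6, 1)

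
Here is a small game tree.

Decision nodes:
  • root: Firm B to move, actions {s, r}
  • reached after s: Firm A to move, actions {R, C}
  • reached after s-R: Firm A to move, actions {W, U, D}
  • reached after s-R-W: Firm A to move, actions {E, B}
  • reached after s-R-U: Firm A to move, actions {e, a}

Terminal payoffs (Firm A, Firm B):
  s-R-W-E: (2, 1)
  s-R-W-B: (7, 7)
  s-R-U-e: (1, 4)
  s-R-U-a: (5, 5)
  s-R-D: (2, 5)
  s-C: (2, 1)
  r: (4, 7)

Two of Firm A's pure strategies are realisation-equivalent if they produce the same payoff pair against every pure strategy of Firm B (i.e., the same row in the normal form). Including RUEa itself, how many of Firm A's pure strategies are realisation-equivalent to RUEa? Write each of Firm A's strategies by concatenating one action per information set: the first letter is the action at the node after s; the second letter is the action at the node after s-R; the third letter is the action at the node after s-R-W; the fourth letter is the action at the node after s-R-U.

Row for RUEa (columns s, r): (5,5) (4,7).
Under RUEa, Firm A's choice at the node after s-R-W can never be reached regardless of what Firm B does, so varying those choices leaves every outcome unchanged.
Holding the reachable choices fixed and varying the unreachable one freely already gives 2 equivalent strategies.
No other strategy reproduces this row, so those 2 are the full class: RUEa, RUBa.

2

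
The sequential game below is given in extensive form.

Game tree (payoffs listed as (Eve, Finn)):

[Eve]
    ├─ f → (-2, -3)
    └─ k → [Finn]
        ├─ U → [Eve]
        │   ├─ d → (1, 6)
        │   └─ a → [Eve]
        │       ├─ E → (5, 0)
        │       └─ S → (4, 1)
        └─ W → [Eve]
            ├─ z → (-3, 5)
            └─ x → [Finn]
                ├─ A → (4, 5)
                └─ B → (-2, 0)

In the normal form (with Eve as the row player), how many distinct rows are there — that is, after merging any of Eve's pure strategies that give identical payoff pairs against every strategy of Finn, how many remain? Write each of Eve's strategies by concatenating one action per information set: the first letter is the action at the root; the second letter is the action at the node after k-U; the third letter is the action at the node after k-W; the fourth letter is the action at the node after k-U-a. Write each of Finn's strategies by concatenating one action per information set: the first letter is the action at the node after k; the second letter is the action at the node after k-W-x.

Eve has 16 pure strategies: fdzE, fdzS, fdxE, fdxS, fazE, fazS, faxE, faxS, kdzE, kdzS, kdxE, kdxS, kazE, kazS, kaxE, kaxS. Columns: UA, UB, WA, WB.
{fdzE, fdzS, fdxE, fdxS, fazE, fazS, faxE, faxS} → row (-2,-3) (-2,-3) (-2,-3) (-2,-3)
{kdzE, kdzS} → row (1,6) (1,6) (-3,5) (-3,5)
{kdxE, kdxS} → row (1,6) (1,6) (4,5) (-2,0)
{kazE} → row (5,0) (5,0) (-3,5) (-3,5)
{kazS} → row (4,1) (4,1) (-3,5) (-3,5)
{kaxE} → row (5,0) (5,0) (4,5) (-2,0)
{kaxS} → row (4,1) (4,1) (4,5) (-2,0)
That's 7 distinct rows out of 16 strategies.

7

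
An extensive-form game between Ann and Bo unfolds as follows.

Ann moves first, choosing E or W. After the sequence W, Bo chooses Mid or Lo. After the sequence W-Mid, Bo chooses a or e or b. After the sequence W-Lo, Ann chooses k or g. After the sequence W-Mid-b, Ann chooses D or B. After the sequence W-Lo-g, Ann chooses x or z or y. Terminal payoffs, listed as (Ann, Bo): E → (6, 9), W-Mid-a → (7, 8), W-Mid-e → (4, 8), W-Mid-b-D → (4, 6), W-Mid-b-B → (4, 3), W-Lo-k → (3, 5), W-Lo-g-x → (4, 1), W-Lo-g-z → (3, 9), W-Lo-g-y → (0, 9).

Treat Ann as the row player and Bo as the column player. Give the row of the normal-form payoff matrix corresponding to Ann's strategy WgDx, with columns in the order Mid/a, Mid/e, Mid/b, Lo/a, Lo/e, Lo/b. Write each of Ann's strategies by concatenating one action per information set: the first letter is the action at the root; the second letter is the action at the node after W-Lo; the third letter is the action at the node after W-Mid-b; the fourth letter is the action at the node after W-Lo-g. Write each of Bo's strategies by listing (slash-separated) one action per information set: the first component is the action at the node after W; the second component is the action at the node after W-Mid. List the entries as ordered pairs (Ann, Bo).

(7,8) (4,8) (4,6) (4,1) (4,1) (4,1)

vs Mid/a: Ann plays W → Bo plays Mid at [W] → Bo plays a at [W-Mid] → (7, 8)
vs Mid/e: Ann plays W → Bo plays Mid at [W] → Bo plays e at [W-Mid] → (4, 8)
vs Mid/b: Ann plays W → Bo plays Mid at [W] → Bo plays b at [W-Mid] → Ann plays D at [W-Mid-b] → (4, 6)
vs Lo/a: Ann plays W → Bo plays Lo at [W] → Ann plays g at [W-Lo] → Ann plays x at [W-Lo-g] → (4, 1)
vs Lo/e: Ann plays W → Bo plays Lo at [W] → Ann plays g at [W-Lo] → Ann plays x at [W-Lo-g] → (4, 1)
vs Lo/b: Ann plays W → Bo plays Lo at [W] → Ann plays g at [W-Lo] → Ann plays x at [W-Lo-g] → (4, 1)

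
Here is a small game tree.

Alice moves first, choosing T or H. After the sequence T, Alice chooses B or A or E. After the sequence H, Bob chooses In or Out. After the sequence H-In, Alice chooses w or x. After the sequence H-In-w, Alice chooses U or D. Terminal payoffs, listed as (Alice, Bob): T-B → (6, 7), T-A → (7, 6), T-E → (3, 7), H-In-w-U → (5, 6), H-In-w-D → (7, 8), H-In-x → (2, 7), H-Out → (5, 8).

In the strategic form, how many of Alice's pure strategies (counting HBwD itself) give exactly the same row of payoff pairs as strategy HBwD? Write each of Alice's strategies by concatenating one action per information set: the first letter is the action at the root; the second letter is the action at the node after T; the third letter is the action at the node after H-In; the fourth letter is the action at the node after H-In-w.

Row for HBwD (columns In, Out): (7,8) (5,8).
Under HBwD, Alice's choice at the node after T can never be reached regardless of what Bob does, so varying those choices leaves every outcome unchanged.
Holding the reachable choices fixed and varying the unreachable one freely already gives 3 equivalent strategies.
No other strategy reproduces this row, so those 3 are the full class: HBwD, HAwD, HEwD.

3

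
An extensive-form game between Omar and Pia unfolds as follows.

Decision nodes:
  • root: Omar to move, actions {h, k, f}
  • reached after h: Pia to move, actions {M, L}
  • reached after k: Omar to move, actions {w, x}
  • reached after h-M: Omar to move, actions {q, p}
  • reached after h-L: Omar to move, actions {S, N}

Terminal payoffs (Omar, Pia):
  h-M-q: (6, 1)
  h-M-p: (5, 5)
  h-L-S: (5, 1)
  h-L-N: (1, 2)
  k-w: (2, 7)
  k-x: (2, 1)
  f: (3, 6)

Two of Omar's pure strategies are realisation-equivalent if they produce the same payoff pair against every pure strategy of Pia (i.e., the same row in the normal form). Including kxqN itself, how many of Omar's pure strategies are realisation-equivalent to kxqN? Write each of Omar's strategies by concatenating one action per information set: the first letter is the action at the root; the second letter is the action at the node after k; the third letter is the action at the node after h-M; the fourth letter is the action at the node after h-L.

Row for kxqN (columns M, L): (2,1) (2,1).
Under kxqN, Omar's choice at the node after h-M and at the node after h-L can never be reached regardless of what Pia does, so varying those choices leaves every outcome unchanged.
Holding the reachable choices fixed and varying the unreachable ones freely already gives 2 × 2 = 4 equivalent strategies.
No other strategy reproduces this row, so those 4 are the full class: kxqS, kxqN, kxpS, kxpN.

4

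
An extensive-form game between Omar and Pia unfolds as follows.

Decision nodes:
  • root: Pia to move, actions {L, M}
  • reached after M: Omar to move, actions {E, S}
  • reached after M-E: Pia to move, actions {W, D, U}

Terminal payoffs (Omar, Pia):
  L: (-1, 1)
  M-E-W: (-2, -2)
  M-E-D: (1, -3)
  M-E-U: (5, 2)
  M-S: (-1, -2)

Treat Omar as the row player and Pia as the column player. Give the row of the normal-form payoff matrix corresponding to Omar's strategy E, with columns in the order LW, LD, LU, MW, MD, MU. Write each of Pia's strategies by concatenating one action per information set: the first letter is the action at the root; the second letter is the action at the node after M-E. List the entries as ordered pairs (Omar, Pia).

(-1,1) (-1,1) (-1,1) (-2,-2) (1,-3) (5,2)

vs LW: Pia plays L → (-1, 1)
vs LD: Pia plays L → (-1, 1)
vs LU: Pia plays L → (-1, 1)
vs MW: Pia plays M → Omar plays E at [M] → Pia plays W at [M-E] → (-2, -2)
vs MD: Pia plays M → Omar plays E at [M] → Pia plays D at [M-E] → (1, -3)
vs MU: Pia plays M → Omar plays E at [M] → Pia plays U at [M-E] → (5, 2)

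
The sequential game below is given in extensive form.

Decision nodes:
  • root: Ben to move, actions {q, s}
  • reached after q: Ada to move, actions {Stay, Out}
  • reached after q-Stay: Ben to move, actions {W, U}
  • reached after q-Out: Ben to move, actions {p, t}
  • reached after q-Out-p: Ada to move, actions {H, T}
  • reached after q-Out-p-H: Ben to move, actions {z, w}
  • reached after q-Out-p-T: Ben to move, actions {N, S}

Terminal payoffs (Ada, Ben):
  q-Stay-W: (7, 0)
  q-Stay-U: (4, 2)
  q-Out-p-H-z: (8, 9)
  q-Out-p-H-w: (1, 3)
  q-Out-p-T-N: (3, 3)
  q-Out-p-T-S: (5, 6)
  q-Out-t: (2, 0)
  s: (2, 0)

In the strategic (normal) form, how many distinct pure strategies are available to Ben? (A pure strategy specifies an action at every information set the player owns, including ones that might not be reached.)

32

Ben owns the root with actions {q, s} — two choices.
Ben owns the node after q-Stay with actions {W, U} — two choices.
Ben owns the node after q-Out with actions {p, t} — two choices.
Ben owns the node after q-Out-p-H with actions {z, w} — two choices.
Ben owns the node after q-Out-p-T with actions {N, S} — two choices.
A pure strategy fixes one action at each information set independently, so the count is the product 2 × 2 × 2 × 2 × 2 = 32.
(For reference, Ada has 4 pure strategies, giving a 32×4 normal-form matrix.)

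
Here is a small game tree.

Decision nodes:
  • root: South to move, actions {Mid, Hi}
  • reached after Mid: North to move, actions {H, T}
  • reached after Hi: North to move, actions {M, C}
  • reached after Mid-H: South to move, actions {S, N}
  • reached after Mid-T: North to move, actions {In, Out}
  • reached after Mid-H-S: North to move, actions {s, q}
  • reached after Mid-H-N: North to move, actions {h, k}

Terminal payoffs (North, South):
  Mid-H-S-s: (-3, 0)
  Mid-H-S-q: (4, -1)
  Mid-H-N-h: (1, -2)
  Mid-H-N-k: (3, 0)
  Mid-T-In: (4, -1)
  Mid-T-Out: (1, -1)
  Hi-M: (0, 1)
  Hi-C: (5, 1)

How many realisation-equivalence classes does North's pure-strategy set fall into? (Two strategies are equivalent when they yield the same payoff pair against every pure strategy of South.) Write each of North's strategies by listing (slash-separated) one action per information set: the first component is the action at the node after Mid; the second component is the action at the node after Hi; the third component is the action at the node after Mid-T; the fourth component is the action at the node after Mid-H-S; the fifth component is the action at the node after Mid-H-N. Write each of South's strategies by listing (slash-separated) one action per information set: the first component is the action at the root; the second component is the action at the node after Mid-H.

North has 32 pure strategies: H/M/In/s/h, H/M/In/s/k, H/M/In/q/h, H/M/In/q/k, H/M/Out/s/h, H/M/Out/s/k, H/M/Out/q/h, H/M/Out/q/k, H/C/In/s/h, H/C/In/s/k, H/C/In/q/h, H/C/In/q/k, H/C/Out/s/h, H/C/Out/s/k, H/C/Out/q/h, H/C/Out/q/k, T/M/In/s/h, T/M/In/s/k, T/M/In/q/h, T/M/In/q/k, T/M/Out/s/h, T/M/Out/s/k, T/M/Out/q/h, T/M/Out/q/k, T/C/In/s/h, T/C/In/s/k, T/C/In/q/h, T/C/In/q/k, T/C/Out/s/h, T/C/Out/s/k, T/C/Out/q/h, T/C/Out/q/k. Columns: Mid/S, Mid/N, Hi/S, Hi/N.
{H/M/In/s/h, H/M/Out/s/h} → row (-3,0) (1,-2) (0,1) (0,1)
{H/M/In/s/k, H/M/Out/s/k} → row (-3,0) (3,0) (0,1) (0,1)
{H/M/In/q/h, H/M/Out/q/h} → row (4,-1) (1,-2) (0,1) (0,1)
{H/M/In/q/k, H/M/Out/q/k} → row (4,-1) (3,0) (0,1) (0,1)
{H/C/In/s/h, H/C/Out/s/h} → row (-3,0) (1,-2) (5,1) (5,1)
{H/C/In/s/k, H/C/Out/s/k} → row (-3,0) (3,0) (5,1) (5,1)
{H/C/In/q/h, H/C/Out/q/h} → row (4,-1) (1,-2) (5,1) (5,1)
{H/C/In/q/k, H/C/Out/q/k} → row (4,-1) (3,0) (5,1) (5,1)
{T/M/In/s/h, T/M/In/s/k, T/M/In/q/h, T/M/In/q/k} → row (4,-1) (4,-1) (0,1) (0,1)
{T/M/Out/s/h, T/M/Out/s/k, T/M/Out/q/h, T/M/Out/q/k} → row (1,-1) (1,-1) (0,1) (0,1)
{T/C/In/s/h, T/C/In/s/k, T/C/In/q/h, T/C/In/q/k} → row (4,-1) (4,-1) (5,1) (5,1)
{T/C/Out/s/h, T/C/Out/s/k, T/C/Out/q/h, T/C/Out/q/k} → row (1,-1) (1,-1) (5,1) (5,1)
That's 12 distinct rows out of 32 strategies.

12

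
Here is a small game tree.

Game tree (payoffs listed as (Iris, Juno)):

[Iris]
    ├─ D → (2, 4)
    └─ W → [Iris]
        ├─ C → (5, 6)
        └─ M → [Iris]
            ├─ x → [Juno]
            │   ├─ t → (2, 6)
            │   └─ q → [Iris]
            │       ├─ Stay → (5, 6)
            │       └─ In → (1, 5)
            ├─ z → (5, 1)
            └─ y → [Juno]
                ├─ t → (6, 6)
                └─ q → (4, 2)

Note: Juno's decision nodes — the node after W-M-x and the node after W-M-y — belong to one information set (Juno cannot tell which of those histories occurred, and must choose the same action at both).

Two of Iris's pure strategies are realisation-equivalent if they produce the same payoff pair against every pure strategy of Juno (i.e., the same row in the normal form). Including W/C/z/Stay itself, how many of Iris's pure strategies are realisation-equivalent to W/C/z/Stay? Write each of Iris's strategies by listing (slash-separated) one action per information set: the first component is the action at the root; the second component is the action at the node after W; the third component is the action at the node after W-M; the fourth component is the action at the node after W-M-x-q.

Row for W/C/z/Stay (columns t, q): (5,6) (5,6).
Under W/C/z/Stay, Iris's choice at the node after W-M and at the node after W-M-x-q can never be reached regardless of what Juno does, so varying those choices leaves every outcome unchanged.
Holding the reachable choices fixed and varying the unreachable ones freely already gives 3 × 2 = 6 equivalent strategies.
No other strategy reproduces this row, so those 6 are the full class: W/C/x/Stay, W/C/x/In, W/C/z/Stay, W/C/z/In, W/C/y/Stay, W/C/y/In.

6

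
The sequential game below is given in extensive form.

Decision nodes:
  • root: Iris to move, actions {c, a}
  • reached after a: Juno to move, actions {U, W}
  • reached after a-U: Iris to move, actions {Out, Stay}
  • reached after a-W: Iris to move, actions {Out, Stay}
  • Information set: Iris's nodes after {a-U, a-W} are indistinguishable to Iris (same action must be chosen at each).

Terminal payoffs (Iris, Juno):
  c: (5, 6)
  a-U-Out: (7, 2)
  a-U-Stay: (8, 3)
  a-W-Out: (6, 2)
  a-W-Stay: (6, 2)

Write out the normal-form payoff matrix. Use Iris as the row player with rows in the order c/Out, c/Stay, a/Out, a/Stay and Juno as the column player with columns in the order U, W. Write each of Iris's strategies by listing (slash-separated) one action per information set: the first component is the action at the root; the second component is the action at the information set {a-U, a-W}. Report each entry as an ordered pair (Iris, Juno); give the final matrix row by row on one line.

c/Out: (5,6) (5,6) | c/Stay: (5,6) (5,6) | a/Out: (7,2) (6,2) | a/Stay: (8,3) (6,2)

              U        W
 c/Out    (5,6)    (5,6)
c/Stay    (5,6)    (5,6)
 a/Out    (7,2)    (6,2)
a/Stay    (8,3)    (6,2)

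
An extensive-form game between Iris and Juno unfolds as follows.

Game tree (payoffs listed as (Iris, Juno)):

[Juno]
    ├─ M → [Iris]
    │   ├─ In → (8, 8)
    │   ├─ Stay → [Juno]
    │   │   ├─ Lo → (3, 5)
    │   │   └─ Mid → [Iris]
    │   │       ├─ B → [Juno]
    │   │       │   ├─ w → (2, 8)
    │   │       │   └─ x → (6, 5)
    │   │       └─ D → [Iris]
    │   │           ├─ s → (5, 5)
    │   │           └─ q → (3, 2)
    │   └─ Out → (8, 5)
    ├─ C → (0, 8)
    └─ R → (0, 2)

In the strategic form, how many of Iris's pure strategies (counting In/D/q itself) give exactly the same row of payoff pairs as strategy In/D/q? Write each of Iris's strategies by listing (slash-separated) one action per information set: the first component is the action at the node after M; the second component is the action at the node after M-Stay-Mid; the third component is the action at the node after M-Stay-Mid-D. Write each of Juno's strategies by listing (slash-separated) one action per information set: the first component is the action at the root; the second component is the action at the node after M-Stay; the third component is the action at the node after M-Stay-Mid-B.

Row for In/D/q (columns M/Lo/w, M/Lo/x, M/Mid/w, M/Mid/x, C/Lo/w, C/Lo/x, C/Mid/w, C/Mid/x, R/Lo/w, R/Lo/x, R/Mid/w, R/Mid/x): (8,8) (8,8) (8,8) (8,8) (0,8) (0,8) (0,8) (0,8) (0,2) (0,2) (0,2) (0,2).
Under In/D/q, Iris's choice at the node after M-Stay-Mid and at the node after M-Stay-Mid-D can never be reached regardless of what Juno does, so varying those choices leaves every outcome unchanged.
Holding the reachable choices fixed and varying the unreachable ones freely already gives 2 × 2 = 4 equivalent strategies.
No other strategy reproduces this row, so those 4 are the full class: In/B/s, In/B/q, In/D/s, In/D/q.

4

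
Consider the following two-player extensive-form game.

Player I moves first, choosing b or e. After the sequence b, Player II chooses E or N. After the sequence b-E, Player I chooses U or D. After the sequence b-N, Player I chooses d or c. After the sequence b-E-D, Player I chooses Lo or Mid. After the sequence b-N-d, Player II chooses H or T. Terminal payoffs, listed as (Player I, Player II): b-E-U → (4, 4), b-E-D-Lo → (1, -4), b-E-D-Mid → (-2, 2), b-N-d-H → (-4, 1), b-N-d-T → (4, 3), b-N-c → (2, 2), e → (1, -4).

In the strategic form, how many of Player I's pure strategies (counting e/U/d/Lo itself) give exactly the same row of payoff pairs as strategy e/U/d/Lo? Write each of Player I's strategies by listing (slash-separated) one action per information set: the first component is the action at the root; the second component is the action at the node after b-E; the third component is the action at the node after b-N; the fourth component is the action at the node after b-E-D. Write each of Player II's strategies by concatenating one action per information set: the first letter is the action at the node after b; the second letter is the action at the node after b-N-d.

Row for e/U/d/Lo (columns EH, ET, NH, NT): (1,-4) (1,-4) (1,-4) (1,-4).
Under e/U/d/Lo, Player I's choice at the node after b-E and at the node after b-N and at the node after b-E-D can never be reached regardless of what Player II does, so varying those choices leaves every outcome unchanged.
Holding the reachable choices fixed and varying the unreachable ones freely already gives 2 × 2 × 2 = 8 equivalent strategies.
No other strategy reproduces this row, so those 8 are the full class: e/U/d/Lo, e/U/d/Mid, e/U/c/Lo, e/U/c/Mid, e/D/d/Lo, e/D/d/Mid, e/D/c/Lo, e/D/c/Mid.

8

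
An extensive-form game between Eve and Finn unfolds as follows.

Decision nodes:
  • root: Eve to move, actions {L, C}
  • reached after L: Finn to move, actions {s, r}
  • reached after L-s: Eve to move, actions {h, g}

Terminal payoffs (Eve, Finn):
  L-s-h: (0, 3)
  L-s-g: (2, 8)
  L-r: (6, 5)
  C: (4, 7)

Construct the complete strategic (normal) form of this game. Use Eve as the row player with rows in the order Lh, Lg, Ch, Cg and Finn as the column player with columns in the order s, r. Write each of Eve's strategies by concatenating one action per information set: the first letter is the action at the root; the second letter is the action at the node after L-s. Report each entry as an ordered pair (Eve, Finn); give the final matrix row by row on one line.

Lh: (0,3) (6,5) | Lg: (2,8) (6,5) | Ch: (4,7) (4,7) | Cg: (4,7) (4,7)

Row Lh: s→(0,3), r→(6,5)
Row Lg: s→(2,8), r→(6,5)
Row Ch: s→(4,7), r→(4,7)
Row Cg: s→(4,7), r→(4,7)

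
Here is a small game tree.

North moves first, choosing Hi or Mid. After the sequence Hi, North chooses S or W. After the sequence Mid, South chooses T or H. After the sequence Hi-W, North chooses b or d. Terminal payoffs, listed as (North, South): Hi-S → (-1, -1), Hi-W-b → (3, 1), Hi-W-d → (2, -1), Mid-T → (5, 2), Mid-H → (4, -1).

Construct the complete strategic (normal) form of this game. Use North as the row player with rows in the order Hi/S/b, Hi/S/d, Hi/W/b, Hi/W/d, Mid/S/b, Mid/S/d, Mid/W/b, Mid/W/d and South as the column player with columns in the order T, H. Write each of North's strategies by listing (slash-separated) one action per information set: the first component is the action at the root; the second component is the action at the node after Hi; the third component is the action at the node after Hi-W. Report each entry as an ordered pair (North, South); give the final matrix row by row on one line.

               T        H
 Hi/S/b  (-1,-1)  (-1,-1)
 Hi/S/d  (-1,-1)  (-1,-1)
 Hi/W/b    (3,1)    (3,1)
 Hi/W/d   (2,-1)   (2,-1)
Mid/S/b    (5,2)   (4,-1)
Mid/S/d    (5,2)   (4,-1)
Mid/W/b    (5,2)   (4,-1)
Mid/W/d    (5,2)   (4,-1)

Hi/S/b: (-1,-1) (-1,-1) | Hi/S/d: (-1,-1) (-1,-1) | Hi/W/b: (3,1) (3,1) | Hi/W/d: (2,-1) (2,-1) | Mid/S/b: (5,2) (4,-1) | Mid/S/d: (5,2) (4,-1) | Mid/W/b: (5,2) (4,-1) | Mid/W/d: (5,2) (4,-1)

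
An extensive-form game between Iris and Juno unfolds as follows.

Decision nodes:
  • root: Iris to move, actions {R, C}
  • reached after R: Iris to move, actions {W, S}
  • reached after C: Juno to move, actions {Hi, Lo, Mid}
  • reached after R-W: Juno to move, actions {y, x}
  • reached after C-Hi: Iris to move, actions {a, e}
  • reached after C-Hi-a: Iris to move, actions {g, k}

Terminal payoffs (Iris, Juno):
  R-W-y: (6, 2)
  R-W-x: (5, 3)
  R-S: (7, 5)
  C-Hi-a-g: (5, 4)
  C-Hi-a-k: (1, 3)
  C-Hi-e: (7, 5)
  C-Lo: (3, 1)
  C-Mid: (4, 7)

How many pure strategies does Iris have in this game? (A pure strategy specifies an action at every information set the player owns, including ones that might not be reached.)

Iris owns the root with actions {R, C} — two choices.
Iris owns the node after R with actions {W, S} — two choices.
Iris owns the node after C-Hi with actions {a, e} — two choices.
Iris owns the node after C-Hi-a with actions {g, k} — two choices.
A pure strategy fixes one action at each information set independently, so the count is the product 2 × 2 × 2 × 2 = 16.

16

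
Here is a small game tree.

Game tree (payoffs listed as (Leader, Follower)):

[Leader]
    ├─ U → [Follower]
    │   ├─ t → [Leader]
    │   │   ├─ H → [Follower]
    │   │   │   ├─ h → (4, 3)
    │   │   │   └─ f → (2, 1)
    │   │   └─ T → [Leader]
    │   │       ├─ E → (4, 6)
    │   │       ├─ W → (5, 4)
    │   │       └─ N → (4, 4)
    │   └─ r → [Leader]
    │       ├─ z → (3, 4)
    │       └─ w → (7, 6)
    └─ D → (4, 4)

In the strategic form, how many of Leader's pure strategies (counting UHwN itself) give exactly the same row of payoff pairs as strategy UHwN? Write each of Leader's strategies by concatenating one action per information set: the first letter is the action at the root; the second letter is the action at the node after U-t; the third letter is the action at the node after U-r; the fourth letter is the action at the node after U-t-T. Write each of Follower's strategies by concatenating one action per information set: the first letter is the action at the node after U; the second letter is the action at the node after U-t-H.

3

Row for UHwN (columns th, tf, rh, rf): (4,3) (2,1) (7,6) (7,6).
Under UHwN, Leader's choice at the node after U-t-T can never be reached regardless of what Follower does, so varying those choices leaves every outcome unchanged.
Holding the reachable choices fixed and varying the unreachable one freely already gives 3 equivalent strategies.
No other strategy reproduces this row, so those 3 are the full class: UHwE, UHwW, UHwN.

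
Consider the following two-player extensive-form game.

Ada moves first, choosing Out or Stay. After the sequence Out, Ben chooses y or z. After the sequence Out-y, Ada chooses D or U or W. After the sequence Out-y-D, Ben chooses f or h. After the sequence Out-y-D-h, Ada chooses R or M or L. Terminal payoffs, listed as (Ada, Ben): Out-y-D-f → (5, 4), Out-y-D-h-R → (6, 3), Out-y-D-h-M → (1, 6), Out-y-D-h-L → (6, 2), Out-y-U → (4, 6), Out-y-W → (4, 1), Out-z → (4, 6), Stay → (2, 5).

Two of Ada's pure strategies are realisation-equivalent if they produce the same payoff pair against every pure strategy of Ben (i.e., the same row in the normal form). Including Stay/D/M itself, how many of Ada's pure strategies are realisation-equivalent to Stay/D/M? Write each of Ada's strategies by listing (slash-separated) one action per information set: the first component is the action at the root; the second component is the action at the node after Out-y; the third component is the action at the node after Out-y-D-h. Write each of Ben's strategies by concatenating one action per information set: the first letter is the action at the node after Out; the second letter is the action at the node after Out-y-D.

9

Row for Stay/D/M (columns yf, yh, zf, zh): (2,5) (2,5) (2,5) (2,5).
Under Stay/D/M, Ada's choice at the node after Out-y and at the node after Out-y-D-h can never be reached regardless of what Ben does, so varying those choices leaves every outcome unchanged.
Holding the reachable choices fixed and varying the unreachable ones freely already gives 3 × 3 = 9 equivalent strategies.
No other strategy reproduces this row, so those 9 are the full class: Stay/D/R, Stay/D/M, Stay/D/L, Stay/U/R, Stay/U/M, Stay/U/L, Stay/W/R, Stay/W/M, Stay/W/L.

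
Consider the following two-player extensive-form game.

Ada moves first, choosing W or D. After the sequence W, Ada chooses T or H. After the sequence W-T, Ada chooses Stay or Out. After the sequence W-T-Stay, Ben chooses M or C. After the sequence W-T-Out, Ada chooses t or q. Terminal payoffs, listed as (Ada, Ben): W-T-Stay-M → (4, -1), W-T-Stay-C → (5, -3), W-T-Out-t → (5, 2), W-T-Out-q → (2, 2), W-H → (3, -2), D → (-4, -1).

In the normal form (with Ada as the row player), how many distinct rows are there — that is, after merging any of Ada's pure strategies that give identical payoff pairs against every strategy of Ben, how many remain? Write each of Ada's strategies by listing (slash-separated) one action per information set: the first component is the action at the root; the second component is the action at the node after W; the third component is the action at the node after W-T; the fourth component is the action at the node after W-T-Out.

Ada has 16 pure strategies: W/T/Stay/t, W/T/Stay/q, W/T/Out/t, W/T/Out/q, W/H/Stay/t, W/H/Stay/q, W/H/Out/t, W/H/Out/q, D/T/Stay/t, D/T/Stay/q, D/T/Out/t, D/T/Out/q, D/H/Stay/t, D/H/Stay/q, D/H/Out/t, D/H/Out/q. Columns: M, C.
{W/T/Stay/t, W/T/Stay/q} → row (4,-1) (5,-3)
{W/T/Out/t} → row (5,2) (5,2)
{W/T/Out/q} → row (2,2) (2,2)
{W/H/Stay/t, W/H/Stay/q, W/H/Out/t, W/H/Out/q} → row (3,-2) (3,-2)
{D/T/Stay/t, D/T/Stay/q, D/T/Out/t, D/T/Out/q, D/H/Stay/t, D/H/Stay/q, D/H/Out/t, D/H/Out/q} → row (-4,-1) (-4,-1)
That's 5 distinct rows out of 16 strategies.

5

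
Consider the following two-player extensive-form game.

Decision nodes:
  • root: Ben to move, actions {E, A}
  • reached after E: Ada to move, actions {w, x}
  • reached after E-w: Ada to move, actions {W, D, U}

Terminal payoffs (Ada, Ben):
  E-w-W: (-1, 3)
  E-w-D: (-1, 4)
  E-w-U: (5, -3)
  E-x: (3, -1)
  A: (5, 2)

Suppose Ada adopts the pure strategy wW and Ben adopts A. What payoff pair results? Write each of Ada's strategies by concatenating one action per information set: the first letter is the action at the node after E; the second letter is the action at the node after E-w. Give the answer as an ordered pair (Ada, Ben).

(5, 2)

Trace the play path from the root:
  Ben plays A
→ terminal payoff (5, 2).
(Ada's choice at the node after E is never reached on this path, so it doesn't affect the outcome.)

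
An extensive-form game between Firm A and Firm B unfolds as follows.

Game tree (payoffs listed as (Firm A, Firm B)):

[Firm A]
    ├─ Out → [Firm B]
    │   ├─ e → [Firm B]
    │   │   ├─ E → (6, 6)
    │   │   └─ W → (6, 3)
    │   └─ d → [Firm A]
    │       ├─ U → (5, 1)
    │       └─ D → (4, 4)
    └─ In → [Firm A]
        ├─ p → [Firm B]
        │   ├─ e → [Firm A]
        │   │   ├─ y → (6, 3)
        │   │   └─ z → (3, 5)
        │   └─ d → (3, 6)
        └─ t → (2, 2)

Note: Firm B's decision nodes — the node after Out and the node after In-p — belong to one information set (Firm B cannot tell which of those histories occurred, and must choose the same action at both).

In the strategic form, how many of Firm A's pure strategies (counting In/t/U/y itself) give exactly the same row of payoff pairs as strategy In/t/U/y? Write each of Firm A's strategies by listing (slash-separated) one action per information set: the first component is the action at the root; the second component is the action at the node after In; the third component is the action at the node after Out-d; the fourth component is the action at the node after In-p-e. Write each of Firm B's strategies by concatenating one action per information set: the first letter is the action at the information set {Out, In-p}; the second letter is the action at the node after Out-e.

Row for In/t/U/y (columns eE, eW, dE, dW): (2,2) (2,2) (2,2) (2,2).
Under In/t/U/y, Firm A's choice at the node after Out-d and at the node after In-p-e can never be reached regardless of what Firm B does, so varying those choices leaves every outcome unchanged.
Holding the reachable choices fixed and varying the unreachable ones freely already gives 2 × 2 = 4 equivalent strategies.
No other strategy reproduces this row, so those 4 are the full class: In/t/U/y, In/t/U/z, In/t/D/y, In/t/D/z.

4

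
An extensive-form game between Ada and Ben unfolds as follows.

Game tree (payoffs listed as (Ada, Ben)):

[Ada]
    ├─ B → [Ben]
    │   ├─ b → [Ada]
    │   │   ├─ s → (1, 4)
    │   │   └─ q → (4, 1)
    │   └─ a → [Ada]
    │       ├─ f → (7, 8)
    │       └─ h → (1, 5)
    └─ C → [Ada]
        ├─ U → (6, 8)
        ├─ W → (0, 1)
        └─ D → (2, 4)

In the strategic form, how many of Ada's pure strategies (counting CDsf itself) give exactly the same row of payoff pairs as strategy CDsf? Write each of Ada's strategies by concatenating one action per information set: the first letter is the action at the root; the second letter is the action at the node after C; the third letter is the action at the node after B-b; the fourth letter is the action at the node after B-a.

Row for CDsf (columns b, a): (2,4) (2,4).
Under CDsf, Ada's choice at the node after B-b and at the node after B-a can never be reached regardless of what Ben does, so varying those choices leaves every outcome unchanged.
Holding the reachable choices fixed and varying the unreachable ones freely already gives 2 × 2 = 4 equivalent strategies.
No other strategy reproduces this row, so those 4 are the full class: CDsf, CDsh, CDqf, CDqh.

4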